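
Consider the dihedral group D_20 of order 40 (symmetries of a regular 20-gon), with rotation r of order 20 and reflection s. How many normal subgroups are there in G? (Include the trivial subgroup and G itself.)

9

G has 48 subgroups. Checking conjugation-invariance by order — order 1: 1/1 normal; order 2: 1/21 normal; order 4: 1/11 normal; order 5: 1/1 normal; order 8: 0/5 normal; order 10: 1/5 normal; order 20: 3/3 normal; order 40: 1/1 normal.
Total normal subgroups: 9.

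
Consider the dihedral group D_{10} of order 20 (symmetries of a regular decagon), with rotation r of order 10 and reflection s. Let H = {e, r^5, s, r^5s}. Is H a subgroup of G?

Yes

|H| = 4 divides |G| = 20, consistent with Lagrange.
H contains the identity, every element's inverse is in H, and H is closed under ·: it is a subgroup.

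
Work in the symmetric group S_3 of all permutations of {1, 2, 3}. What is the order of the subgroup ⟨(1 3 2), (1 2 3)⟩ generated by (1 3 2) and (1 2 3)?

3

|⟨(1 3 2)⟩| = 3 and |⟨(1 2 3)⟩| = 3, so |H| is a multiple of lcm(3, 3) = 3 and divides |G| = 6.
Closing under the operation: H = {e, (1 2 3), (1 3 2)}, so |H| = 3.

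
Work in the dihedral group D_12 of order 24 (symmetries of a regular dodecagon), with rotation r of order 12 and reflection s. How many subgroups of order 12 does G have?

3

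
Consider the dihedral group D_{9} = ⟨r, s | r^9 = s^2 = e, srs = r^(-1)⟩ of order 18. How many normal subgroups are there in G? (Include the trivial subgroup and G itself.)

G has 16 subgroups. Checking conjugation-invariance by order — order 1: 1/1 normal; order 2: 0/9 normal; order 3: 1/1 normal; order 6: 0/3 normal; order 9: 1/1 normal; order 18: 1/1 normal.
Total normal subgroups: 4.

4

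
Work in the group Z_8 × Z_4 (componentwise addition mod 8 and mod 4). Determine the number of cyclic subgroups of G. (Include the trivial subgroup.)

14

Each element a generates a cyclic subgroup ⟨a⟩; distinct elements may generate the same one (a cyclic group of order d has φ(d) generators).
Cyclic subgroups by order — order 1: 1; order 2: 3; order 4: 6; order 8: 4.
Total: 14.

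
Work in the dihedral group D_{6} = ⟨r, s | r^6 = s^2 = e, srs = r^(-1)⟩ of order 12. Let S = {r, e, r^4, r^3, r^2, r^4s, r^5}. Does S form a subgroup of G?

|S| = 7 does not divide |G| = 12, so by Lagrange S is not a subgroup.

No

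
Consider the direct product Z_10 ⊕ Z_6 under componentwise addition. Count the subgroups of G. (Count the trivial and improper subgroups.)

20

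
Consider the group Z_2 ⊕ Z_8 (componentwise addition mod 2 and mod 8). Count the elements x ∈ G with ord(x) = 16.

An element (a,b) has order lcm(ord(a), ord(b)); count pairs with lcm equal to 16.
Enumerating gives 0 such elements.

0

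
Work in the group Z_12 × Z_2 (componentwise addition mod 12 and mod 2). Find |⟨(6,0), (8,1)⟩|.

|⟨(6,0)⟩| = 2 and |⟨(8,1)⟩| = 6, so |H| is a multiple of lcm(2, 6) = 6 and divides |G| = 24.
Closing under the operation: H = {(0,0), (0,1), (2,0), (2,1), (4,0), (4,1), (6,0), (6,1), (8,0), (8,1), (10,0), (10,1)}, so |H| = 12.

12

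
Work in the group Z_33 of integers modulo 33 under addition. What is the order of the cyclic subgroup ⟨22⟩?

In Z_33, the order of an element a is n/gcd(a, n).
gcd(22, 33) = 11, so |⟨22⟩| = 33/11 = 3.

3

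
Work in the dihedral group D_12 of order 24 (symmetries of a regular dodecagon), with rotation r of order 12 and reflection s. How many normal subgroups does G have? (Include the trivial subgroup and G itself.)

G has 34 subgroups. Checking conjugation-invariance by order — order 1: 1/1 normal; order 2: 1/13 normal; order 3: 1/1 normal; order 4: 1/7 normal; order 6: 1/5 normal; order 8: 0/3 normal; order 12: 3/3 normal; order 24: 1/1 normal.
Total normal subgroups: 9.

9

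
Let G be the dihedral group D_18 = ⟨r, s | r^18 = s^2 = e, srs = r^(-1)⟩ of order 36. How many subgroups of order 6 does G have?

|G| = 36 and 6 | 36, so subgroups of order 6 are possible by Lagrange.
The subgroups of order 6 are: {e, r^6, r^12, r^4s, r^10s, r^16s}; {e, r^6, r^12, r^5s, r^11s, r^17s}; {e, r^6, r^12, s, r^6s, r^12s}; {e, r^6, r^12, rs, r^7s, r^13s}; … (7 in all).
So G has 7 subgroups of order 6.

7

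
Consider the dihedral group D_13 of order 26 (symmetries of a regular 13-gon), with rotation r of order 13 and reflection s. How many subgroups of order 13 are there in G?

1

|G| = 26 and 13 | 26, so subgroups of order 13 are possible by Lagrange.
The subgroups of order 13 are: {e, r, r^2, r^3, r^4, r^5, r^6, r^7, r^8, r^9, r^10, r^11, r^12}.
So G has 1 subgroup of order 13.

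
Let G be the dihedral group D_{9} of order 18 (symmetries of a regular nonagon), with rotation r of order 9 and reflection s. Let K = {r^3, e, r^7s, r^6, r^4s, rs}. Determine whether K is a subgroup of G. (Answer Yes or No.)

Yes

|K| = 6 divides |G| = 18, consistent with Lagrange.
K contains the identity, every element's inverse is in K, and K is closed under ·: it is a subgroup.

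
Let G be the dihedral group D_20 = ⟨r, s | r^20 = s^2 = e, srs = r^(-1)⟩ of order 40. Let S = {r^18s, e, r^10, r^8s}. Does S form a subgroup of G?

Yes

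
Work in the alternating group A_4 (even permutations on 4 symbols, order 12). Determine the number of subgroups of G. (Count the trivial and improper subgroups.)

|G| = 12, so by Lagrange every subgroup order divides 12. Divisors: 1, 2, 3, 4, 6, 12.
Subgroups by order — order 1: 1; order 2: 3; order 3: 4; order 4: 1; order 6: 0; order 12: 1.
Total: 1 + 3 + 4 + 1 + 0 + 1 = 10.

10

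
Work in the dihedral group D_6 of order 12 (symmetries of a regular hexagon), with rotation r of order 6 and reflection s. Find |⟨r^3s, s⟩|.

|⟨r^3s⟩| = 2 and |⟨s⟩| = 2, so |H| is a multiple of lcm(2, 2) = 2 and divides |G| = 12.
Closing under the operation: H = {e, r^3, s, r^3s}, so |H| = 4.

4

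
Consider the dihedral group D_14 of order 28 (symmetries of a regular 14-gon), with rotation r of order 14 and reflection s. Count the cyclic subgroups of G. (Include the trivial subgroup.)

18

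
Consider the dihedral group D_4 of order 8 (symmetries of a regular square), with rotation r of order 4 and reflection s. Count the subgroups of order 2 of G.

5

|G| = 8 and 2 | 8, so subgroups of order 2 are possible by Lagrange.
The subgroups of order 2 are: {e, r^2}; {e, r^2s}; {e, r^3s}; {e, rs}; … (5 in all).
So G has 5 subgroups of order 2.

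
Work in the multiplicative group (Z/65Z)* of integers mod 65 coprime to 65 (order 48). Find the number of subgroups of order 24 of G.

3

|G| = 48 and 24 | 48, so subgroups of order 24 are possible by Lagrange.
The subgroups of order 24 are: {1, 4, 6, 9, 11, 14, 16, 19, 21, 24, 29, 31, 34, 36, 41, 44, 46, 49, 51, 54, 56, 59, 61, 64}; {1, 3, 4, 9, 12, 14, 16, 17, 22, 23, 27, 29, 36, 38, 42, 43, 48, 49, 51, 53, 56, 61, 62, 64}; {1, 2, 4, 7, 8, 9, 14, 16, 18, 28, 29, 32, 33, 36, 37, 47, 49, 51, 56, 57, 58, 61, 63, 64}.
So G has 3 subgroups of order 24.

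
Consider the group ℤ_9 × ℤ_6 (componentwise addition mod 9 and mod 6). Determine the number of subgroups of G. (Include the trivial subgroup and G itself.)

|G| = 54, so by Lagrange every subgroup order divides 54. Divisors: 1, 2, 3, 6, 9, 18, 27, 54.
Subgroups by order — order 1: 1; order 2: 1; order 3: 4; order 6: 4; order 9: 4; order 18: 4; order 27: 1; order 54: 1.
Total: 1 + 1 + 4 + 4 + 4 + 4 + 1 + 1 = 20.

20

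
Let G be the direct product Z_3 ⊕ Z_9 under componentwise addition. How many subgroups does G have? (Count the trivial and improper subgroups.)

|G| = 27, so by Lagrange every subgroup order divides 27. Divisors: 1, 3, 9, 27.
Subgroups by order — order 1: 1; order 3: 4; order 9: 4; order 27: 1.
Total: 1 + 4 + 4 + 1 = 10.

10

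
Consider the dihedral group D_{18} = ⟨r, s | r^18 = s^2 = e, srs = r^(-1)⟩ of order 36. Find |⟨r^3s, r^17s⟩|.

|⟨r^3s⟩| = 2 and |⟨r^17s⟩| = 2, so |H| is a multiple of lcm(2, 2) = 2 and divides |G| = 36.
Closing under the operation: H = {e, r^2, r^4, r^6, r^8, r^10, r^12, r^14, r^16, rs, r^3s, r^5s, r^7s, r^9s, r^11s, r^13s, r^15s, r^17s}, so |H| = 18.

18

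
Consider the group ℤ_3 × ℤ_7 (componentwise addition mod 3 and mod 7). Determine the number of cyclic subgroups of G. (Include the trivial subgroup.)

A cyclic subgroup of order d is generated by each of its φ(d) elements of order d, so the cyclic subgroups of order d number (#elements of order d)/φ(d).
Cyclic subgroups by order — order 1: 1; order 3: 1; order 7: 1; order 21: 1.
Total: 4.

4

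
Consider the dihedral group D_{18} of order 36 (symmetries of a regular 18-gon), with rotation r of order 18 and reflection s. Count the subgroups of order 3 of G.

1

|G| = 36 and 3 | 36, so subgroups of order 3 are possible by Lagrange.
The subgroups of order 3 are: {e, r^6, r^12}.
So G has 1 subgroup of order 3.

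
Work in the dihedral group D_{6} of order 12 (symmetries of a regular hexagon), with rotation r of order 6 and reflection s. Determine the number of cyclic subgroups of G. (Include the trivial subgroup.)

10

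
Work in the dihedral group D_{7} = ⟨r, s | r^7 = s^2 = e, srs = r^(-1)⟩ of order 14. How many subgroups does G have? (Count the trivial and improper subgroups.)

|G| = 14, so by Lagrange every subgroup order divides 14. Divisors: 1, 2, 7, 14.
Subgroups by order — order 1: 1; order 2: 7; order 7: 1; order 14: 1.
Total: 1 + 7 + 1 + 1 = 10.

10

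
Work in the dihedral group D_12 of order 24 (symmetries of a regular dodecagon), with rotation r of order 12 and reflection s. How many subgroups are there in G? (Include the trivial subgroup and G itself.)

34

|G| = 24, so by Lagrange every subgroup order divides 24. Divisors: 1, 2, 3, 4, 6, 8, 12, 24.
Subgroups by order — order 1: 1; order 2: 13; order 3: 1; order 4: 7; order 6: 5; order 8: 3; order 12: 3; order 24: 1.
Total: 1 + 13 + 1 + 7 + 5 + 3 + 3 + 1 = 34.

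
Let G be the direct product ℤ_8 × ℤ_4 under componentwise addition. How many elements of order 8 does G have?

16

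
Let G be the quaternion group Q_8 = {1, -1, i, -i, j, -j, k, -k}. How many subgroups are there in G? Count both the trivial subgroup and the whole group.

6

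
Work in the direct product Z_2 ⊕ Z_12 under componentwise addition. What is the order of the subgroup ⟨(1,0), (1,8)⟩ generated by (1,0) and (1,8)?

|⟨(1,0)⟩| = 2 and |⟨(1,8)⟩| = 6, so |H| is a multiple of lcm(2, 6) = 6 and divides |G| = 24.
Closing under the operation: H = {(0,0), (0,4), (0,8), (1,0), (1,4), (1,8)}, so |H| = 6.

6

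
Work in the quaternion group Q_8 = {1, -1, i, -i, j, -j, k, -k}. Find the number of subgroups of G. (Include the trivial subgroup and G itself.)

|G| = 8, so by Lagrange every subgroup order divides 8. Divisors: 1, 2, 4, 8.
Subgroups by order — order 1: 1; order 2: 1; order 4: 3; order 8: 1.
Total: 1 + 1 + 3 + 1 = 6.

6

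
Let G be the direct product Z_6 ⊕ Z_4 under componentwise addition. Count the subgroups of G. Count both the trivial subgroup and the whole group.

|G| = 24, so by Lagrange every subgroup order divides 24. Divisors: 1, 2, 3, 4, 6, 8, 12, 24.
Subgroups by order — order 1: 1; order 2: 3; order 3: 1; order 4: 3; order 6: 3; order 8: 1; order 12: 3; order 24: 1.
Total: 1 + 3 + 1 + 3 + 3 + 1 + 3 + 1 = 16.

16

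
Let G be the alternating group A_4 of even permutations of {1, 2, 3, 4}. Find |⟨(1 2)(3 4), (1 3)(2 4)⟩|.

|⟨(1 2)(3 4)⟩| = 2 and |⟨(1 3)(2 4)⟩| = 2, so |H| is a multiple of lcm(2, 2) = 2 and divides |G| = 12.
Closing under the operation: H = {e, (1 2)(3 4), (1 3)(2 4), (1 4)(2 3)}, so |H| = 4.

4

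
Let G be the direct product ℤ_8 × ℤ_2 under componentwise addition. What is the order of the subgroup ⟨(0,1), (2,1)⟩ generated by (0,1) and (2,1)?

8

|⟨(0,1)⟩| = 2 and |⟨(2,1)⟩| = 4, so |H| is a multiple of lcm(2, 4) = 4 and divides |G| = 16.
Closing under the operation: H = {(0,0), (0,1), (2,0), (2,1), (4,0), (4,1), (6,0), (6,1)}, so |H| = 8.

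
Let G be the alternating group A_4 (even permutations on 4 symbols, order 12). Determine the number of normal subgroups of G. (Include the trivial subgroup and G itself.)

3

G has 10 subgroups. Checking conjugation-invariance by order — order 1: 1/1 normal; order 2: 0/3 normal; order 3: 0/4 normal; order 4: 1/1 normal; order 12: 1/1 normal.
Total normal subgroups: 3.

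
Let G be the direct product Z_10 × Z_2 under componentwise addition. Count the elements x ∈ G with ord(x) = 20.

0

An element (a,b) has order lcm(ord(a), ord(b)); count pairs with lcm equal to 20.
Enumerating gives 0 such elements.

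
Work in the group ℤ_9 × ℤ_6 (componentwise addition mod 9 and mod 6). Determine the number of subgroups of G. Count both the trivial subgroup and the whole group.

|G| = 54, so by Lagrange every subgroup order divides 54. Divisors: 1, 2, 3, 6, 9, 18, 27, 54.
Subgroups by order — order 1: 1; order 2: 1; order 3: 4; order 6: 4; order 9: 4; order 18: 4; order 27: 1; order 54: 1.
Total: 1 + 1 + 4 + 4 + 4 + 4 + 1 + 1 = 20.

20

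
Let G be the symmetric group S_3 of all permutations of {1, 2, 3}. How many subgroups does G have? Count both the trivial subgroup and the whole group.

6

|G| = 6, so by Lagrange every subgroup order divides 6. Divisors: 1, 2, 3, 6.
Subgroups by order — order 1: 1; order 2: 3; order 3: 1; order 6: 1.
Total: 1 + 3 + 1 + 1 = 6.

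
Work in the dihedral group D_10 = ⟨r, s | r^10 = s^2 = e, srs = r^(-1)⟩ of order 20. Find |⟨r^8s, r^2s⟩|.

|⟨r^8s⟩| = 2 and |⟨r^2s⟩| = 2, so |H| is a multiple of lcm(2, 2) = 2 and divides |G| = 20.
Closing under the operation: H = {e, r^2, r^4, r^6, r^8, s, r^2s, r^4s, r^6s, r^8s}, so |H| = 10.

10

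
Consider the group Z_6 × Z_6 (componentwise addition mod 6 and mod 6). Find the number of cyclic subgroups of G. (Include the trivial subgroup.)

20

Each element a generates a cyclic subgroup ⟨a⟩; distinct elements may generate the same one (a cyclic group of order d has φ(d) generators).
Cyclic subgroups by order — order 1: 1; order 2: 3; order 3: 4; order 6: 12.
Total: 20.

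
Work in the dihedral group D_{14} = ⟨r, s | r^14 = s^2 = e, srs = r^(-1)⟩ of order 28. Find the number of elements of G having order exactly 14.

6

The elements of order 14 are: r, r^3, r^5, r^9, r^11, r^13.
That's 6.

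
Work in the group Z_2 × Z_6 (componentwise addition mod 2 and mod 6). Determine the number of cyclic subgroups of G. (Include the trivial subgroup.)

Group the elements of G by the cyclic subgroup they generate; each cyclic subgroup of order d accounts for φ(d) elements.
Cyclic subgroups by order — order 1: 1; order 2: 3; order 3: 1; order 6: 3.
Total: 8.

8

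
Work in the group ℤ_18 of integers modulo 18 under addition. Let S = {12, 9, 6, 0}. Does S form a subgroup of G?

|S| = 4 does not divide |G| = 18, so by Lagrange S is not a subgroup.

No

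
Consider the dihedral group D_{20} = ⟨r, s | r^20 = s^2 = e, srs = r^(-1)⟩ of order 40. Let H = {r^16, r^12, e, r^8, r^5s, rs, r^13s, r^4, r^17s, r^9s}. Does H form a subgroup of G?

|H| = 10 divides |G| = 40, consistent with Lagrange.
H contains the identity, every element's inverse is in H, and H is closed under ·: it is a subgroup.

Yes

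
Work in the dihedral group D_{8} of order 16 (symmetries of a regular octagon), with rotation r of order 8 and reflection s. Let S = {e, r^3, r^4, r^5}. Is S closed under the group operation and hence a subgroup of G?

No

Closure fails: r^4 · r^5 = r ∉ S. So S is not a subgroup.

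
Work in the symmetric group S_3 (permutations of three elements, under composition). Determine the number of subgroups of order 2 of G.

3

|G| = 6 and 2 | 6, so subgroups of order 2 are possible by Lagrange.
The subgroups of order 2 are: {e, (1 2)}; {e, (1 3)}; {e, (2 3)}.
So G has 3 subgroups of order 2.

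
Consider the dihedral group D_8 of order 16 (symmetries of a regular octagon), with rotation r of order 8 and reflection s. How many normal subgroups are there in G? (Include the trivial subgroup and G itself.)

G has 19 subgroups. Checking conjugation-invariance by order — order 1: 1/1 normal; order 2: 1/9 normal; order 4: 1/5 normal; order 8: 3/3 normal; order 16: 1/1 normal.
Total normal subgroups: 7.

7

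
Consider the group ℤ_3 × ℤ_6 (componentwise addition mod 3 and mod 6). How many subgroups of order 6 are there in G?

|G| = 18 and 6 | 18, so subgroups of order 6 are possible by Lagrange.
The subgroups of order 6 are: {(0,0), (0,1), (0,2), (0,3), (0,4), (0,5)}; {(0,0), (0,3), (1,0), (1,3), (2,0), (2,3)}; {(0,0), (0,3), (1,1), (1,4), (2,2), (2,5)}; {(0,0), (0,3), (1,2), (1,5), (2,1), (2,4)}.
So G has 4 subgroups of order 6.

4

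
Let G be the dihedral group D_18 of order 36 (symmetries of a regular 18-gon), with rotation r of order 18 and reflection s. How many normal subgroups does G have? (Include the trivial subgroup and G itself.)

9

G has 45 subgroups. Checking conjugation-invariance by order — order 1: 1/1 normal; order 2: 1/19 normal; order 3: 1/1 normal; order 4: 0/9 normal; order 6: 1/7 normal; order 9: 1/1 normal; order 12: 0/3 normal; order 18: 3/3 normal; order 36: 1/1 normal.
Total normal subgroups: 9.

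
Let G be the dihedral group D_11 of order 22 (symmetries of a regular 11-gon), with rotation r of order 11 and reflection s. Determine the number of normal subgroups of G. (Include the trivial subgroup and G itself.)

3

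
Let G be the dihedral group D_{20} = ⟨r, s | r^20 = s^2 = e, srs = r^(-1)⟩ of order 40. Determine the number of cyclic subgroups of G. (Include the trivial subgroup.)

26

A cyclic subgroup of order d is generated by each of its φ(d) elements of order d, so the cyclic subgroups of order d number (#elements of order d)/φ(d).
Cyclic subgroups by order — order 1: 1; order 2: 21; order 4: 1; order 5: 1; order 10: 1; order 20: 1.
Total: 26.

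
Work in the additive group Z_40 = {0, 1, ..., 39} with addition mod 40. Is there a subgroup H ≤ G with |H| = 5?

5 | 40. A subgroup of order 5 is {0, 8, 16, 24, 32}.

Yes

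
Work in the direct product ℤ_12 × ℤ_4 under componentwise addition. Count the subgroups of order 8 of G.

|G| = 48 and 8 | 48, so subgroups of order 8 are possible by Lagrange.
The subgroups of order 8 are: {(0,0), (0,1), (0,2), (0,3), (6,0), (6,1), (6,2), (6,3)}; {(0,0), (0,2), (3,0), (3,2), (6,0), (6,2), (9,0), (9,2)}; {(0,0), (0,2), (3,1), (3,3), (6,0), (6,2), (9,1), (9,3)}.
So G has 3 subgroups of order 8.

3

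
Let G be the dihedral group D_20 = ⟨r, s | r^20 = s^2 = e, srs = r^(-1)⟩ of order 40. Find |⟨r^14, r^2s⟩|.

20

|⟨r^14⟩| = 10 and |⟨r^2s⟩| = 2, so |H| is a multiple of lcm(10, 2) = 10 and divides |G| = 40.
Closing under the operation: H = {e, r^2, r^4, r^6, r^8, r^10, r^12, r^14, r^16, r^18, s, r^2s, r^4s, r^6s, r^8s, r^10s, r^12s, r^14s, r^16s, r^18s}, so |H| = 20.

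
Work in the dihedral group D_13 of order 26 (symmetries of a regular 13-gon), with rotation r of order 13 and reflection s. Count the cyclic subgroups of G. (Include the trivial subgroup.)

15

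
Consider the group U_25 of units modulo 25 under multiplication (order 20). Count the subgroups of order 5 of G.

|G| = 20 and 5 | 20, so subgroups of order 5 are possible by Lagrange.
The subgroups of order 5 are: {1, 6, 11, 16, 21}.
So G has 1 subgroup of order 5.

1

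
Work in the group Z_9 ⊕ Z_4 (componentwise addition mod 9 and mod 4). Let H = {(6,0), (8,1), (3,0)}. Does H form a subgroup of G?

No

The identity (0,0) ∉ H, so H is not a subgroup.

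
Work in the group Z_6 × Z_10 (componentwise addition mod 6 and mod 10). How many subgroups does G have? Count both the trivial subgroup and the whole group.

|G| = 60, so by Lagrange every subgroup order divides 60. Divisors: 1, 2, 3, 4, 5, 6, 10, 12, 15, 20, 30, 60.
Subgroups by order — order 1: 1; order 2: 3; order 3: 1; order 4: 1; order 5: 1; order 6: 3; order 10: 3; order 12: 1; order 15: 1; order 20: 1; order 30: 3; order 60: 1.
Total: 1 + 3 + 1 + 1 + 1 + 3 + 3 + 1 + 1 + 1 + 3 + 1 = 20.

20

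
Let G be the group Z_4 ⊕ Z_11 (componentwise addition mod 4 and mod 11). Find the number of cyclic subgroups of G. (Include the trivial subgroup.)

6

Group the elements of G by the cyclic subgroup they generate; each cyclic subgroup of order d accounts for φ(d) elements.
Cyclic subgroups by order — order 1: 1; order 2: 1; order 4: 1; order 11: 1; order 22: 1; order 44: 1.
Total: 6.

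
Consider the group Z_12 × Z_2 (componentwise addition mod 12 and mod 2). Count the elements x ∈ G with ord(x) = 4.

An element (a,b) has order lcm(ord(a), ord(b)); count pairs with lcm equal to 4.
Enumerating gives 4 such elements.

4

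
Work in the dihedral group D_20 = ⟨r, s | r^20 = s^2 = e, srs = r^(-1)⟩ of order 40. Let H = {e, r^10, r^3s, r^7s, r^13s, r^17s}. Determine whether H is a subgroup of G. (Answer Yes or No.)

|H| = 6 does not divide |G| = 40, so by Lagrange H is not a subgroup.

No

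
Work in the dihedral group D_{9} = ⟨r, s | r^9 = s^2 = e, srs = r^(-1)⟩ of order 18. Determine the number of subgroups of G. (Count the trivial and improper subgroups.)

|G| = 18, so by Lagrange every subgroup order divides 18. Divisors: 1, 2, 3, 6, 9, 18.
Subgroups by order — order 1: 1; order 2: 9; order 3: 1; order 6: 3; order 9: 1; order 18: 1.
Total: 1 + 9 + 1 + 3 + 1 + 1 = 16.

16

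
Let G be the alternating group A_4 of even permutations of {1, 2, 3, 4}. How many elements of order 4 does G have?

No element of G has order 4 (even though 4 | 12).

0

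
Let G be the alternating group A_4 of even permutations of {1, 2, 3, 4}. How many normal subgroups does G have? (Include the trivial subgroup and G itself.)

G has 10 subgroups. Checking conjugation-invariance by order — order 1: 1/1 normal; order 2: 0/3 normal; order 3: 0/4 normal; order 4: 1/1 normal; order 12: 1/1 normal.
Total normal subgroups: 3.

3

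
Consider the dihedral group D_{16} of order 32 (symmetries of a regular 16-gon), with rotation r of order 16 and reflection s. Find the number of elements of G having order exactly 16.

The elements of order 16 are: r, r^3, r^5, r^7, r^9, r^11, r^13, r^15.
That's 8.

8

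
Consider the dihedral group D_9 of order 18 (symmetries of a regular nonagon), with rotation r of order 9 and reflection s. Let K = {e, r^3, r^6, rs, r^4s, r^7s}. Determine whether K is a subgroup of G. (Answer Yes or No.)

|K| = 6 divides |G| = 18, consistent with Lagrange.
K contains the identity, every element's inverse is in K, and K is closed under ·: it is a subgroup.

Yes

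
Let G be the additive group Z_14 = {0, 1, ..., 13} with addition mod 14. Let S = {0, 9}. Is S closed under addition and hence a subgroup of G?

No

9 ∈ S but its inverse 5 ∉ S, so S is not a subgroup.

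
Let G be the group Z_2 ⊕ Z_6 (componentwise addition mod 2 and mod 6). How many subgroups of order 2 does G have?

3

|G| = 12 and 2 | 12, so subgroups of order 2 are possible by Lagrange.
The subgroups of order 2 are: {(0,0), (0,3)}; {(0,0), (1,0)}; {(0,0), (1,3)}.
So G has 3 subgroups of order 2.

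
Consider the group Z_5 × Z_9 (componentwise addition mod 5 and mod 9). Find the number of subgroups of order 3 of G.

1

|G| = 45 and 3 | 45, so subgroups of order 3 are possible by Lagrange.
The subgroups of order 3 are: {(0,0), (0,3), (0,6)}.
So G has 1 subgroup of order 3.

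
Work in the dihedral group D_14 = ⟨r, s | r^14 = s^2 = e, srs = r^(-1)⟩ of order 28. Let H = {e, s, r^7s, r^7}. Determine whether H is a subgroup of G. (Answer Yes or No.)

Yes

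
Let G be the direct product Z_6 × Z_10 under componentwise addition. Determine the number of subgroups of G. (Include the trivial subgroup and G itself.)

20

|G| = 60, so by Lagrange every subgroup order divides 60. Divisors: 1, 2, 3, 4, 5, 6, 10, 12, 15, 20, 30, 60.
Subgroups by order — order 1: 1; order 2: 3; order 3: 1; order 4: 1; order 5: 1; order 6: 3; order 10: 3; order 12: 1; order 15: 1; order 20: 1; order 30: 3; order 60: 1.
Total: 1 + 3 + 1 + 1 + 1 + 3 + 3 + 1 + 1 + 1 + 3 + 1 = 20.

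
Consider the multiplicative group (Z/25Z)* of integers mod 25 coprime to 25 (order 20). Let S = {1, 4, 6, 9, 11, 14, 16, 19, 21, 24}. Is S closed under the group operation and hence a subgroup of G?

Yes

|S| = 10 divides |G| = 20, consistent with Lagrange.
S contains the identity, every element's inverse is in S, and S is closed under ·: it is a subgroup.
In fact S = ⟨4⟩.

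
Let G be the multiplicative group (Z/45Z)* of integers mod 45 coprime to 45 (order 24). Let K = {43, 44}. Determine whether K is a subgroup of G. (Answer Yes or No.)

No

The identity 1 ∉ K, so K is not a subgroup.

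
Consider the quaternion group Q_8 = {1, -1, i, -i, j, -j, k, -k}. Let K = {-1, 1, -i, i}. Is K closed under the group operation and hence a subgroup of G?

|K| = 4 divides |G| = 8, consistent with Lagrange.
K contains the identity, every element's inverse is in K, and K is closed under ·: it is a subgroup.
In fact K = ⟨-i⟩.

Yes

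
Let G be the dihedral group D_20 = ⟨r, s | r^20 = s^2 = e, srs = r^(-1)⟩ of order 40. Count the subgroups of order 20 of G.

3

|G| = 40 and 20 | 40, so subgroups of order 20 are possible by Lagrange.
The subgroups of order 20 are: {e, r, r^2, r^3, r^4, r^5, r^6, r^7, r^8, r^9, r^10, r^11, r^12, r^13, r^14, r^15, r^16, r^17, r^18, r^19}; {e, r^2, r^4, r^6, r^8, r^10, r^12, r^14, r^16, r^18, s, r^2s, r^4s, r^6s, r^8s, r^10s, r^12s, r^14s, r^16s, r^18s}; {e, r^2, r^4, r^6, r^8, r^10, r^12, r^14, r^16, r^18, rs, r^3s, r^5s, r^7s, r^9s, r^11s, r^13s, r^15s, r^17s, r^19s}.
So G has 3 subgroups of order 20.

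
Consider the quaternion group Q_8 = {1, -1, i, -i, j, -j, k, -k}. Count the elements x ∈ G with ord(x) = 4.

The elements of order 4 are: i, -i, j, -j, k, -k.
That's 6.

6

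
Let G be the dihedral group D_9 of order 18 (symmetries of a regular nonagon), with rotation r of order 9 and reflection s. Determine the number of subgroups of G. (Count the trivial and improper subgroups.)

16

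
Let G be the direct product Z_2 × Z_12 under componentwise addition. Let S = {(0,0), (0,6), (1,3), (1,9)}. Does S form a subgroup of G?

|S| = 4 divides |G| = 24, consistent with Lagrange.
S contains the identity, every element's inverse is in S, and S is closed under +: it is a subgroup.
In fact S = ⟨(1,9)⟩.

Yes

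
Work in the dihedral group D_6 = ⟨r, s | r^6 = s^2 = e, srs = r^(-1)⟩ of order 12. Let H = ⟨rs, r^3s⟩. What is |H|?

6

|⟨rs⟩| = 2 and |⟨r^3s⟩| = 2, so |H| is a multiple of lcm(2, 2) = 2 and divides |G| = 12.
Closing under the operation: H = {e, r^2, r^4, rs, r^3s, r^5s}, so |H| = 6.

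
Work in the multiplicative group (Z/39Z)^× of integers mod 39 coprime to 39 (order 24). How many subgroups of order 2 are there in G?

|G| = 24 and 2 | 24, so subgroups of order 2 are possible by Lagrange.
The subgroups of order 2 are: {1, 14}; {1, 25}; {1, 38}.
So G has 3 subgroups of order 2.

3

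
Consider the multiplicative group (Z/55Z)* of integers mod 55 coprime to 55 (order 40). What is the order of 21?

Compute successive powers of 21 mod 55: 21, 1; 21^2 ≡ 1 (mod 55).
So |⟨21⟩| = 2.

2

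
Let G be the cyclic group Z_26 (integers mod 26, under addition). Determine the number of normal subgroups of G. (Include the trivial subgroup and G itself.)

4

G is abelian, so every subgroup is normal.
G has 4 subgroups in total, hence 4 normal subgroups.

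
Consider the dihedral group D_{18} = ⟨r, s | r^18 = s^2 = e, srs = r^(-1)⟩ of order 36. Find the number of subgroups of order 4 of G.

9

|G| = 36 and 4 | 36, so subgroups of order 4 are possible by Lagrange.
The subgroups of order 4 are: {e, r^9, rs, r^10s}; {e, r^9, r^2s, r^11s}; {e, r^9, r^3s, r^12s}; {e, r^9, r^4s, r^13s}; … (9 in all).
So G has 9 subgroups of order 4.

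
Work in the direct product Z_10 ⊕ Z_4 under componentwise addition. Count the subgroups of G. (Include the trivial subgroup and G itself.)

16

|G| = 40, so by Lagrange every subgroup order divides 40. Divisors: 1, 2, 4, 5, 8, 10, 20, 40.
Subgroups by order — order 1: 1; order 2: 3; order 4: 3; order 5: 1; order 8: 1; order 10: 3; order 20: 3; order 40: 1.
Total: 1 + 3 + 3 + 1 + 1 + 3 + 3 + 1 = 16.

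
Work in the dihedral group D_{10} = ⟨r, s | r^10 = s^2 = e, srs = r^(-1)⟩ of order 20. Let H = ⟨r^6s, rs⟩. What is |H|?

4

|⟨r^6s⟩| = 2 and |⟨rs⟩| = 2, so |H| is a multiple of lcm(2, 2) = 2 and divides |G| = 20.
Closing under the operation: H = {e, r^5, rs, r^6s}, so |H| = 4.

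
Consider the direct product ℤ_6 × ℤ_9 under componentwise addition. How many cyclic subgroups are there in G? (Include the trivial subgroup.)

16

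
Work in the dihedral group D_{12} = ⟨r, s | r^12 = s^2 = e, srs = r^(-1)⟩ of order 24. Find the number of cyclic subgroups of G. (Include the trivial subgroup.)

18

Each element a generates a cyclic subgroup ⟨a⟩; distinct elements may generate the same one (a cyclic group of order d has φ(d) generators).
Cyclic subgroups by order — order 1: 1; order 2: 13; order 3: 1; order 4: 1; order 6: 1; order 12: 1.
Total: 18.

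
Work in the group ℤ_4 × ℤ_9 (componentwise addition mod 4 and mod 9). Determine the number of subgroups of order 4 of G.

|G| = 36 and 4 | 36, so subgroups of order 4 are possible by Lagrange.
The subgroups of order 4 are: {(0,0), (1,0), (2,0), (3,0)}.
So G has 1 subgroup of order 4.

1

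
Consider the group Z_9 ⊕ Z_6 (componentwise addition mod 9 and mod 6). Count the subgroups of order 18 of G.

|G| = 54 and 18 | 54, so subgroups of order 18 are possible by Lagrange.
The subgroups of order 18 are: {(0,0), (0,1), (0,2), (0,3), (0,4), (0,5), (3,0), (3,1), (3,2), (3,3), (3,4), (3,5), (6,0), (6,1), (6,2), (6,3), (6,4), (6,5)}; {(0,0), (0,3), (1,0), (1,3), (2,0), (2,3), (3,0), (3,3), (4,0), (4,3), (5,0), (5,3), (6,0), (6,3), (7,0), (7,3), (8,0), (8,3)}; {(0,0), (0,3), (1,1), (1,4), (2,2), (2,5), (3,0), (3,3), (4,1), (4,4), (5,2), (5,5), (6,0), (6,3), (7,1), (7,4), (8,2), (8,5)}; {(0,0), (0,3), (1,2), (1,5), (2,1), (2,4), (3,0), (3,3), (4,2), (4,5), (5,1), (5,4), (6,0), (6,3), (7,2), (7,5), (8,1), (8,4)}.
So G has 4 subgroups of order 18.

4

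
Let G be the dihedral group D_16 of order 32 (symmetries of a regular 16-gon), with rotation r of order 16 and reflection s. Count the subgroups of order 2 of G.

|G| = 32 and 2 | 32, so subgroups of order 2 are possible by Lagrange.
The subgroups of order 2 are: {e, r^10s}; {e, r^11s}; {e, r^12s}; {e, r^13s}; … (17 in all).
So G has 17 subgroups of order 2.

17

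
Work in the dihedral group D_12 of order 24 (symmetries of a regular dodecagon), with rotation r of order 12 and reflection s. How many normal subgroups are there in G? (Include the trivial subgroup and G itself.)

9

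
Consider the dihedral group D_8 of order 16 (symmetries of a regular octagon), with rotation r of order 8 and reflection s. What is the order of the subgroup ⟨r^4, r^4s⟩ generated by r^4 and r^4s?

|⟨r^4⟩| = 2 and |⟨r^4s⟩| = 2, so |H| is a multiple of lcm(2, 2) = 2 and divides |G| = 16.
Closing under the operation: H = {e, r^4, s, r^4s}, so |H| = 4.

4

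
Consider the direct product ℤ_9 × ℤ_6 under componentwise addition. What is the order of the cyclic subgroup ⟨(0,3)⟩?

The order of (0,3) in Z_9 × Z_6 is lcm(ord(0) in Z_9, ord(3) in Z_6).
ord(0) = 1 and ord(3) = 2, so |⟨(0,3)⟩| = lcm(1, 2) = 2.

2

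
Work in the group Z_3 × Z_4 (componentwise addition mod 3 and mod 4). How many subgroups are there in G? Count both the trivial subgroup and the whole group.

6

|G| = 12, so by Lagrange every subgroup order divides 12. Divisors: 1, 2, 3, 4, 6, 12.
Subgroups by order — order 1: 1; order 2: 1; order 3: 1; order 4: 1; order 6: 1; order 12: 1.
Total: 1 + 1 + 1 + 1 + 1 + 1 = 6.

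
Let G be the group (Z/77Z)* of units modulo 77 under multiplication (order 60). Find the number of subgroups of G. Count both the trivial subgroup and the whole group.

20

|G| = 60, so by Lagrange every subgroup order divides 60. Divisors: 1, 2, 3, 4, 5, 6, 10, 12, 15, 20, 30, 60.
Subgroups by order — order 1: 1; order 2: 3; order 3: 1; order 4: 1; order 5: 1; order 6: 3; order 10: 3; order 12: 1; order 15: 1; order 20: 1; order 30: 3; order 60: 1.
Total: 1 + 3 + 1 + 1 + 1 + 3 + 3 + 1 + 1 + 1 + 3 + 1 = 20.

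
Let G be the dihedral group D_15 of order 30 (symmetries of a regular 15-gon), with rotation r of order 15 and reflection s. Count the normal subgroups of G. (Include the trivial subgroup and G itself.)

G has 28 subgroups. Checking conjugation-invariance by order — order 1: 1/1 normal; order 2: 0/15 normal; order 3: 1/1 normal; order 5: 1/1 normal; order 6: 0/5 normal; order 10: 0/3 normal; order 15: 1/1 normal; order 30: 1/1 normal.
Total normal subgroups: 5.

5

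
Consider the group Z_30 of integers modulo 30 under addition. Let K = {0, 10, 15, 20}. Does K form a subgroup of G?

No

|K| = 4 does not divide |G| = 30, so by Lagrange K is not a subgroup.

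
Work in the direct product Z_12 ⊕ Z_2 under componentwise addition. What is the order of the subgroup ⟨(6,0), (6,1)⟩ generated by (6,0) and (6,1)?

|⟨(6,0)⟩| = 2 and |⟨(6,1)⟩| = 2, so |H| is a multiple of lcm(2, 2) = 2 and divides |G| = 24.
Closing under the operation: H = {(0,0), (0,1), (6,0), (6,1)}, so |H| = 4.

4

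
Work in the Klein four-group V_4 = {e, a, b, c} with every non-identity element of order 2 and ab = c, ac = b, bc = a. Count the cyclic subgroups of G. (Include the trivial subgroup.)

4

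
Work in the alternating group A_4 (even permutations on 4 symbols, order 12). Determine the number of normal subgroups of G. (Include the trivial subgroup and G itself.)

3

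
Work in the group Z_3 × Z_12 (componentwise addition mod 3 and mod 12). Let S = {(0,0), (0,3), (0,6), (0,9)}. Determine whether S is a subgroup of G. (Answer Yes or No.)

Yes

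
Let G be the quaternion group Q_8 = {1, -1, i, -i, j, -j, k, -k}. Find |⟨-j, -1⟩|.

4

|⟨-j⟩| = 4 and |⟨-1⟩| = 2, so |H| is a multiple of lcm(4, 2) = 4 and divides |G| = 8.
Closing under the operation: H = {1, -1, j, -j}, so |H| = 4.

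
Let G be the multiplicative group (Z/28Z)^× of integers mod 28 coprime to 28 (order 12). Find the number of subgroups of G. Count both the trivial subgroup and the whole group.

10

|G| = 12, so by Lagrange every subgroup order divides 12. Divisors: 1, 2, 3, 4, 6, 12.
Subgroups by order — order 1: 1; order 2: 3; order 3: 1; order 4: 1; order 6: 3; order 12: 1.
Total: 1 + 3 + 1 + 1 + 3 + 1 = 10.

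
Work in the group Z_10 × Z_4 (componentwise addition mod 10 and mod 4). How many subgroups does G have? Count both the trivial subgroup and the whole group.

16

|G| = 40, so by Lagrange every subgroup order divides 40. Divisors: 1, 2, 4, 5, 8, 10, 20, 40.
Subgroups by order — order 1: 1; order 2: 3; order 4: 3; order 5: 1; order 8: 1; order 10: 3; order 20: 3; order 40: 1.
Total: 1 + 3 + 3 + 1 + 1 + 3 + 3 + 1 = 16.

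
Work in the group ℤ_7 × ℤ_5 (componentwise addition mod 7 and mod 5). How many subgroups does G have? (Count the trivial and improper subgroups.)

|G| = 35, so by Lagrange every subgroup order divides 35. Divisors: 1, 5, 7, 35.
Subgroups by order — order 1: 1; order 5: 1; order 7: 1; order 35: 1.
Total: 1 + 1 + 1 + 1 = 4.

4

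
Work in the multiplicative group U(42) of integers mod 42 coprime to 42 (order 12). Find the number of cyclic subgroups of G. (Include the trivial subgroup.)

Group the elements of G by the cyclic subgroup they generate; each cyclic subgroup of order d accounts for φ(d) elements.
Cyclic subgroups by order — order 1: 1; order 2: 3; order 3: 1; order 6: 3.
Total: 8.

8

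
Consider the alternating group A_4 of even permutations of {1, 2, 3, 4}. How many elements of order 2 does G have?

3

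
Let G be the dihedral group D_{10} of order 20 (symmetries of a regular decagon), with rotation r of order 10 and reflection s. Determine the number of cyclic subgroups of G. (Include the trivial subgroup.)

Each element a generates a cyclic subgroup ⟨a⟩; distinct elements may generate the same one (a cyclic group of order d has φ(d) generators).
Cyclic subgroups by order — order 1: 1; order 2: 11; order 5: 1; order 10: 1.
Total: 14.

14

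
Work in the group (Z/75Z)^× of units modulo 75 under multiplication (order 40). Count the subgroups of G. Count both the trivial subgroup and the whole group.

|G| = 40, so by Lagrange every subgroup order divides 40. Divisors: 1, 2, 4, 5, 8, 10, 20, 40.
Subgroups by order — order 1: 1; order 2: 3; order 4: 3; order 5: 1; order 8: 1; order 10: 3; order 20: 3; order 40: 1.
Total: 1 + 3 + 3 + 1 + 1 + 3 + 3 + 1 = 16.

16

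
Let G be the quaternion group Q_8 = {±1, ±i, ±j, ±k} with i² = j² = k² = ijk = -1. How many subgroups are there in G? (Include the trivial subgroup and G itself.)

6

|G| = 8, so by Lagrange every subgroup order divides 8. Divisors: 1, 2, 4, 8.
Subgroups by order — order 1: 1; order 2: 1; order 4: 3; order 8: 1.
Total: 1 + 1 + 3 + 1 = 6.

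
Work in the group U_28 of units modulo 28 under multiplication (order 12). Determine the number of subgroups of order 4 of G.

1

|G| = 12 and 4 | 12, so subgroups of order 4 are possible by Lagrange.
The subgroups of order 4 are: {1, 13, 15, 27}.
So G has 1 subgroup of order 4.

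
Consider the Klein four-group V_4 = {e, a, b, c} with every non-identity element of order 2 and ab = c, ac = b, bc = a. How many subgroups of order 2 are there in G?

|G| = 4 and 2 | 4, so subgroups of order 2 are possible by Lagrange.
The subgroups of order 2 are: {e, a}; {e, b}; {e, c}.
So G has 3 subgroups of order 2.

3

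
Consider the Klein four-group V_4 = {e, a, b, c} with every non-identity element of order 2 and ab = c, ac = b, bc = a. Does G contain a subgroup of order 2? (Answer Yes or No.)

2 | 4. A subgroup of order 2 is {e, a}.

Yes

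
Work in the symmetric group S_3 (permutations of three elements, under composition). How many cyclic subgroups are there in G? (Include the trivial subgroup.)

A cyclic subgroup of order d is generated by each of its φ(d) elements of order d, so the cyclic subgroups of order d number (#elements of order d)/φ(d).
Cyclic subgroups by order — order 1: 1; order 2: 3; order 3: 1.
Total: 5.

5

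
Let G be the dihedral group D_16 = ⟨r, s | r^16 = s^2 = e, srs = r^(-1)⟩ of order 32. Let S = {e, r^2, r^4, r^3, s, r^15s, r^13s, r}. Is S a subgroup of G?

No

r^4 ∈ S but its inverse r^12 ∉ S, so S is not a subgroup.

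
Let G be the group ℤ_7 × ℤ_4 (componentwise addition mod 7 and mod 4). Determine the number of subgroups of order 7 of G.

|G| = 28 and 7 | 28, so subgroups of order 7 are possible by Lagrange.
The subgroups of order 7 are: {(0,0), (1,0), (2,0), (3,0), (4,0), (5,0), (6,0)}.
So G has 1 subgroup of order 7.

1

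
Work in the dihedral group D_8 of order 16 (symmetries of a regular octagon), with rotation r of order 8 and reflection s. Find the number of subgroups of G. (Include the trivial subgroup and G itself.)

|G| = 16, so by Lagrange every subgroup order divides 16. Divisors: 1, 2, 4, 8, 16.
Subgroups by order — order 1: 1; order 2: 9; order 4: 5; order 8: 3; order 16: 1.
Total: 1 + 9 + 5 + 3 + 1 = 19.

19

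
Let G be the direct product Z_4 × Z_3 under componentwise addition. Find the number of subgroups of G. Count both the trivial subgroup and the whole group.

6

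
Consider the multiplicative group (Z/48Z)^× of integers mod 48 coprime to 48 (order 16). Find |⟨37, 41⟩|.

8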